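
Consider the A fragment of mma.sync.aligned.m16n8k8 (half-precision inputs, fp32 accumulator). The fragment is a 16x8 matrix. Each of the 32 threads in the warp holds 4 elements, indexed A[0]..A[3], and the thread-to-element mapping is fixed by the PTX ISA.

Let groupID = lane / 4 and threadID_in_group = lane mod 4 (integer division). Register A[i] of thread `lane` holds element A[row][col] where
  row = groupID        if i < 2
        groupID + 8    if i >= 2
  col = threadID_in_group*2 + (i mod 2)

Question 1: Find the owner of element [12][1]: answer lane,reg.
16,3

r=12→G=4,rhi=1  c=1→T=0,p=1
L=4*4+0=16  i=1*2+1=3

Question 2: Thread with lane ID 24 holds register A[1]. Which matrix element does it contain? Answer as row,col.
lane 24->24/4=6, 24 mod 4=0
i=1  r:6+0->6  c:2·0+1->1

6,1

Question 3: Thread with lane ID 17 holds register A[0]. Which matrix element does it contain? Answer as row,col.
lane 17: g=4 (17/4), t=1 (17%4)
i=0: r=4+0=4, c=1*2+0=2

4,2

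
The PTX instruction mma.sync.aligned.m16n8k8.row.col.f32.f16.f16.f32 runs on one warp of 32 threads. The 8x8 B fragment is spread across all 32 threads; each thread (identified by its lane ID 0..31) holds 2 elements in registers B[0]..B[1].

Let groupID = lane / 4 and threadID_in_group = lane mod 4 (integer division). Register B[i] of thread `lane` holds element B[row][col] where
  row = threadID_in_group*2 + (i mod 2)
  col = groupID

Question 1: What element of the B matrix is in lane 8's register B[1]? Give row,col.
lane 8=>8/4=2, 8 mod 4=0
i=1  r:2·0+1=>1  c:2

1,2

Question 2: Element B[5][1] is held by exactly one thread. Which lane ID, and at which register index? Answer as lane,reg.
c:1=>grp=1  r:5=>tig=2,lo=1
L=1*4+2=6  i=1=1

6,1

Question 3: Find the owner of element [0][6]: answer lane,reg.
24,0

c: 6->gid=6  r: 0->tid=0,i&1=0
L=6*4+0=24  i=0=0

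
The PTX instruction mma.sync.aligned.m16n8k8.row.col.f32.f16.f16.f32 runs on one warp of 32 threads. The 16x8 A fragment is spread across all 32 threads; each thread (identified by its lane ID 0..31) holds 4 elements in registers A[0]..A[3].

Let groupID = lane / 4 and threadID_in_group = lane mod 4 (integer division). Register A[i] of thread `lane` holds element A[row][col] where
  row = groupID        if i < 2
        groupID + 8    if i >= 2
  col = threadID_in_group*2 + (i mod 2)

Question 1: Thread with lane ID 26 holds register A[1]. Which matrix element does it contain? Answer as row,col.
6,5

26: gid=6,tid=2
[1] (6+0,2*2+1) = (6,5)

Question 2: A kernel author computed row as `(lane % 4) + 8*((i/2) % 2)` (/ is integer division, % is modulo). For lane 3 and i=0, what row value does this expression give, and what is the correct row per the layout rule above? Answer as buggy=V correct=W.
`(lane % 4) + 8*((i/2) % 2)`[3,0]->3
lane 3: gid=0 (3/4), tid=3 (3%4)
i=0: r=0+0=0, c=3*2+0=6
row: 3 vs 0

buggy=3 correct=0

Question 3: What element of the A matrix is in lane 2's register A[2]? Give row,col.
8,4

lane 2: g=0 (2/4), t=2 (2%4)
i=2: r=0+8=8, c=2*2+0=4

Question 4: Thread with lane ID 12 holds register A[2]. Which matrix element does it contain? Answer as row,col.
lane 12: grp=3 (12/4), tig=0 (12%4)
i=2: r=3+8=11, c=0*2+0=0

11,0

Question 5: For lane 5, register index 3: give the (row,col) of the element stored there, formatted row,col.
lane 5: gr=1 (5/4), th=1 (5%4)
i=3: r=1+8=9, c=1*2+1=3

9,3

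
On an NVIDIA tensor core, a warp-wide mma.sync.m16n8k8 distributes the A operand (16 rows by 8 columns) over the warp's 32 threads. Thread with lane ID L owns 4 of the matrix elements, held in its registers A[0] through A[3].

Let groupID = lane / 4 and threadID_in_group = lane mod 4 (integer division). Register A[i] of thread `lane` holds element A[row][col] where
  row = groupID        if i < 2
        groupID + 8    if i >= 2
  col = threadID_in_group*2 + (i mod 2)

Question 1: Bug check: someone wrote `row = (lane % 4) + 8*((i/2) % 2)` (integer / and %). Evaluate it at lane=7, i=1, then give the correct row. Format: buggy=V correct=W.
buggy=3 correct=1

`(lane % 4) + 8*((i/2) % 2)`[7,1]=>3
7: grp=1,tig=3
[1] (1+0,3*2+1) = (1,7)
row: 3 vs 1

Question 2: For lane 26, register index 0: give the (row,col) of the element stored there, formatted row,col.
6,4

L=26->gid=26>>2=6, tid=26&3=2
[0]->row 6+0=6  col 2·2+0=4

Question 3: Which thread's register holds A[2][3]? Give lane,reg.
r=2->g=2,rb=0  c=3->t=1,b0=1
L=2*4+1=9  i=0*2+1=1

9,1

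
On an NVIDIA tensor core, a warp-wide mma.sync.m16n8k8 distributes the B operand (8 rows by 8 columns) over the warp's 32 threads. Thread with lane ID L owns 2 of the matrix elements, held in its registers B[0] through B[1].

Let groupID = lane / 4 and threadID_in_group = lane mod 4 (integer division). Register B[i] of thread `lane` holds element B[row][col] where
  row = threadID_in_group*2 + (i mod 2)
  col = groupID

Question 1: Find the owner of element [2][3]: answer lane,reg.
13,0

c=3⇒gr=3  r=2⇒th=1,odd=0
L=3*4+1=13  i=0=0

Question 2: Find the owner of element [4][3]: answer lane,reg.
c:3=>grp=3  r:4=>tig=2,lo=0
L=3*4+2=14  i=0=0

14,0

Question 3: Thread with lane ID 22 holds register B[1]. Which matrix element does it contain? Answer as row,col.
5,5

L=22=>grp=22>>2=5, tig=22&3=2
[1]=>row 2·2+1=5  col grp=5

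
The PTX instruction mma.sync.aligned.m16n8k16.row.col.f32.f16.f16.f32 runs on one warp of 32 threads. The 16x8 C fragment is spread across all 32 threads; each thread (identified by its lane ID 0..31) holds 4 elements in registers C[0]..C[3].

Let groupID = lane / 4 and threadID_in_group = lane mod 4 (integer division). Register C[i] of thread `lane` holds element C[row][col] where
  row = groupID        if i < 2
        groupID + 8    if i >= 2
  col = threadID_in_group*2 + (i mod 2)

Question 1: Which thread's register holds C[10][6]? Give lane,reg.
r=10→G=2,rhi=1  c=6→T=3,p=0
L=2*4+3=11  i=1*2+0=2

11,2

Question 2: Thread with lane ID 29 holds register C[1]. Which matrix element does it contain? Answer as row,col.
7,3

L=29⇒gr=29>>2=7, th=29&3=1
[1]⇒row 7+0=7  col 1·2+1=3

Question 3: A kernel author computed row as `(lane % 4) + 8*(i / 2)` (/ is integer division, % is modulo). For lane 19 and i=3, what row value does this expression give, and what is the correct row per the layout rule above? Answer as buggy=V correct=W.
`(lane % 4) + 8*(i / 2)`[19,3]->11
19: g=4,t=3
[3] (4+8,3*2+1) = (12,7)
row: 11 vs 12

buggy=11 correct=12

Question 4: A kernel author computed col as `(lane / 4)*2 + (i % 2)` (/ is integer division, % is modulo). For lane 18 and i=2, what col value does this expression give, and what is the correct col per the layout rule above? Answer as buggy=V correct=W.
`(lane / 4)*2 + (i % 2)`[18,2]->8
18: g=4,t=2
[2] (4+8,2*2+0) = (12,4)
col: 8 vs 4

buggy=8 correct=4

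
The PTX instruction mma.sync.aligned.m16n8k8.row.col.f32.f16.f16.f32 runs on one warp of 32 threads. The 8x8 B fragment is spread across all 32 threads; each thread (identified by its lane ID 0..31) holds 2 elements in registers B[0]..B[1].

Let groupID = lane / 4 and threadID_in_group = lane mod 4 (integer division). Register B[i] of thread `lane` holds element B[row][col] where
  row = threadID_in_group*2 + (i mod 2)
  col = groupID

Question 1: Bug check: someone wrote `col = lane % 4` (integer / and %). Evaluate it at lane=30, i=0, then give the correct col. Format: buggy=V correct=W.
`lane % 4`[30,0]->2
lane 30: g=7 (30/4), t=2 (30%4)
i=0: r=2*2+0=4, c=g=7
col: 2 vs 7

buggy=2 correct=7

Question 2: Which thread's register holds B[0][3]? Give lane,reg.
c=3⇒gr=3  r=0⇒th=0,odd=0
L=3*4+0=12  i=0=0

12,0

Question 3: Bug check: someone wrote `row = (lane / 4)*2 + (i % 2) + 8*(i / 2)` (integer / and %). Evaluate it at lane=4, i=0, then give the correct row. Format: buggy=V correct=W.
`(lane / 4)*2 + (i % 2) + 8*(i / 2)`[4,0]→2
L=4→G=4>>2=1, T=4&3=0
[0]→row 0·2+0=0  col G=1
row: 2 vs 0

buggy=2 correct=0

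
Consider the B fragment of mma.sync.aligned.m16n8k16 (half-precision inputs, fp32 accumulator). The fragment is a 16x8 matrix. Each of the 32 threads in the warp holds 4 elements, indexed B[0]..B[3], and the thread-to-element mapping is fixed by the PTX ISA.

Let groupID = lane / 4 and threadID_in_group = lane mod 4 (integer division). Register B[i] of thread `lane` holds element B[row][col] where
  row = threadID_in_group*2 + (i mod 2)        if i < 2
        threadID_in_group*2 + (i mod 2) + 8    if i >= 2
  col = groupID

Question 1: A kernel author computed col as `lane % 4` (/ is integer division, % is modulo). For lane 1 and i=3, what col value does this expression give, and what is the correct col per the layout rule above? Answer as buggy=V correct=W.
`lane % 4`[1,3]->1
1: gid=0,tid=1
[3] (1*2+1+8,0) = (11,0)
col: 1 vs 0

buggy=1 correct=0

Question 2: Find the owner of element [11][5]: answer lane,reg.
21,3

c:5=>grp=5  r:11=>rB=1,tig=1,lo=1
L=5*4+1=21  i=1*2+1=3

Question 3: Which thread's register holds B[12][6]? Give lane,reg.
26,2

c=6->g=6  r=12->rb=1,t=2,b0=0
L=6*4+2=26  i=1*2+0=2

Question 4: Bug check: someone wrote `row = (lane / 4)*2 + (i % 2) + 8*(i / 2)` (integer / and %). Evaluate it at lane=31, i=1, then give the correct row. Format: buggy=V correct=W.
buggy=15 correct=7

`(lane / 4)*2 + (i % 2) + 8*(i / 2)`[31,1]→15
31: G=7,T=3
[1] (3*2+1+0,7) = (7,7)
row: 15 vs 7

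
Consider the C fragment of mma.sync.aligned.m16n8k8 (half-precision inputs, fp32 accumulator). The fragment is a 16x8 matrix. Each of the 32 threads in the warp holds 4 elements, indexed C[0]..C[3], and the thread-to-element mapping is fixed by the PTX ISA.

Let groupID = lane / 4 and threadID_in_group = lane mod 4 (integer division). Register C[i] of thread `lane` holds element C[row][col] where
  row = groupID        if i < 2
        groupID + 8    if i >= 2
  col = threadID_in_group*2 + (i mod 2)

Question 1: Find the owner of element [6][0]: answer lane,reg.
24,0

r: 6->gid=6,r8=0  c: 0->tid=0,i&1=0
L=6*4+0=24  i=0*2+0=0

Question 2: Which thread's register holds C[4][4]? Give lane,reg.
18,0

r=4→G=4,rhi=0  c=4→T=2,p=0
L=4*4+2=18  i=0*2+0=0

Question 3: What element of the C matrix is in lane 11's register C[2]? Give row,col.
10,6

lane 11->11/4=2, 11 mod 4=3
i=2  r:2+8->10  c:2·3+0->6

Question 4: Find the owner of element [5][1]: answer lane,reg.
20,1

r=5->g=5,rb=0  c=1->t=0,b0=1
L=5*4+0=20  i=0*2+1=1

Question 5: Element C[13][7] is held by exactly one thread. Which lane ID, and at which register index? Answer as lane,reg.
r: 13->gid=5,r8=1  c: 7->tid=3,i&1=1
L=5*4+3=23  i=1*2+1=3

23,3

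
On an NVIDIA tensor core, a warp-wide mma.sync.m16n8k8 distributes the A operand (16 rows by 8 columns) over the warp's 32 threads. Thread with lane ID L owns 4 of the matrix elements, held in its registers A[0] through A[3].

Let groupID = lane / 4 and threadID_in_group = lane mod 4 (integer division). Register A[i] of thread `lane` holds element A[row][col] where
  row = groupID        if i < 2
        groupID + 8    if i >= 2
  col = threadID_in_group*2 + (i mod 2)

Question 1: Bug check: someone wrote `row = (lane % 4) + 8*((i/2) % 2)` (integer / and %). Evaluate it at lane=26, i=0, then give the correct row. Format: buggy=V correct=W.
buggy=2 correct=6

`(lane % 4) + 8*((i/2) % 2)`[26,0]→2
lane 26: G=6 (26/4), T=2 (26%4)
i=0: r=6+0=6, c=2*2+0=4
row: 2 vs 6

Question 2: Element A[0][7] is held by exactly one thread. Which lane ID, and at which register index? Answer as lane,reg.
3,1

r=0⇒gr=0,Rb=0  c=7⇒th=3,odd=1
L=0*4+3=3  i=0*2+1=1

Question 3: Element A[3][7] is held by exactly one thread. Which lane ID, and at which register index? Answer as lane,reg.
r=3→G=3,rhi=0  c=7→T=3,p=1
L=3*4+3=15  i=0*2+1=1

15,1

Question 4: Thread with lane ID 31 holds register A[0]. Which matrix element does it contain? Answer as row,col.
31: grp=7,tig=3
[0] (7+0,3*2+0) = (7,6)

7,6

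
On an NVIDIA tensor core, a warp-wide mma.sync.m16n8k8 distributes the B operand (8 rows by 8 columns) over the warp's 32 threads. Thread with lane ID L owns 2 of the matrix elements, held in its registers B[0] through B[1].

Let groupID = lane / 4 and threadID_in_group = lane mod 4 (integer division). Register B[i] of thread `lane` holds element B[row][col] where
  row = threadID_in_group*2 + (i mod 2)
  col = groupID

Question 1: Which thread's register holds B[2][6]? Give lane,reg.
c=6⇒gr=6  r=2⇒th=1,odd=0
L=6*4+1=25  i=0=0

25,0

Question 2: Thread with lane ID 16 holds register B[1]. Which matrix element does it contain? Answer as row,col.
16: G=4,T=0
[1] (0*2+1,4) = (1,4)

1,4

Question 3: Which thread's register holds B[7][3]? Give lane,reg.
15,1

c=3→G=3  r=7→T=3,p=1
L=3*4+3=15  i=1=1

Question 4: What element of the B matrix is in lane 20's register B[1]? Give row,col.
20: g=5,t=0
[1] (0*2+1,5) = (1,5)

1,5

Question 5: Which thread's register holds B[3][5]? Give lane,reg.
21,1

c=5→G=5  r=3→T=1,p=1
L=5*4+1=21  i=1=1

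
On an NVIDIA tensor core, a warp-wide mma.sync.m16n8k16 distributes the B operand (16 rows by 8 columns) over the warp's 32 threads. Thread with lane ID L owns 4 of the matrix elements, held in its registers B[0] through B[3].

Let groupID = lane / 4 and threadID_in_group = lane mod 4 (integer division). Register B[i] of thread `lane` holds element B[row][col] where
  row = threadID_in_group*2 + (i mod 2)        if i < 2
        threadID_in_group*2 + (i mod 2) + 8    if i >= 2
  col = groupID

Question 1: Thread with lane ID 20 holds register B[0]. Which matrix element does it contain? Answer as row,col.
0,5

lane 20->20/4=5, 20 mod 4=0
i=0  r:2·0+0+0->0  c:5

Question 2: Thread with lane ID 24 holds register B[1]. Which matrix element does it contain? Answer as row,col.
1,6

24: gid=6,tid=0
[1] (0*2+1+0,6) = (1,6)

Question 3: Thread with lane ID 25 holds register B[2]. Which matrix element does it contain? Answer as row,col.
lane 25->25/4=6, 25 mod 4=1
i=2  r:2·1+0+8->10  c:6

10,6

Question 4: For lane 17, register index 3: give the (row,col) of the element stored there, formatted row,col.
11,4

lane 17: gr=4 (17/4), th=1 (17%4)
i=3: r=1*2+1+8=11, c=gr=4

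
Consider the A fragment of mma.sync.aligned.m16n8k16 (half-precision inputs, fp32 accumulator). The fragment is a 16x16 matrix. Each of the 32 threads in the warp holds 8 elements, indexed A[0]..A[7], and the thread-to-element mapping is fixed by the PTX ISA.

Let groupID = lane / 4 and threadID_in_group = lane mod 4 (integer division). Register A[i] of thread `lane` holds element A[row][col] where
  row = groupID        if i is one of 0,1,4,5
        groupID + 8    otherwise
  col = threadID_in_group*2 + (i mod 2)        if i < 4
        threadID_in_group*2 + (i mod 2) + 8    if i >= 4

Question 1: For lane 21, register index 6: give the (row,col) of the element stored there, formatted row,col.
lane 21: g=5 (21/4), t=1 (21%4)
i=6: r=5+8=13, c=1*2+0+8=10

13,10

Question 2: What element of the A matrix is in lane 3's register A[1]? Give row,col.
lane 3: G=0 (3/4), T=3 (3%4)
i=1: r=0+0=0, c=3*2+1+0=7

0,7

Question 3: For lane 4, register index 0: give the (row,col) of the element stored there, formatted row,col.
1,0

lane 4=>4/4=1, 4 mod 4=0
i=0  r:1+0=>1  c:2·0+0+0=>0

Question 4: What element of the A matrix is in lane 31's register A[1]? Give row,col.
7,7

lane 31=>31/4=7, 31 mod 4=3
i=1  r:7+0=>7  c:2·3+1+0=>7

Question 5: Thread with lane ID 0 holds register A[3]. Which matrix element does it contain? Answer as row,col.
8,1

lane 0: grp=0 (0/4), tig=0 (0%4)
i=3: r=0+8=8, c=0*2+1+0=1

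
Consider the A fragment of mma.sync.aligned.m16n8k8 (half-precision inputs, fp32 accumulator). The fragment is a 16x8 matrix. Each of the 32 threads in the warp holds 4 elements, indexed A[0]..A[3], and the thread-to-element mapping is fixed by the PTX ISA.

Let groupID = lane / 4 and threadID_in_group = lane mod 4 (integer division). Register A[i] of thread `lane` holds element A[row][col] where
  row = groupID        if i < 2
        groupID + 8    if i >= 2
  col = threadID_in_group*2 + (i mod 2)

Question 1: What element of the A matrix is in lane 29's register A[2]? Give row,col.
15,2

29: grp=7,tig=1
[2] (7+8,1*2+0) = (15,2)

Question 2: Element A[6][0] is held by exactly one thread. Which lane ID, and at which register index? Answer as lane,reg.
r=6->g=6,rb=0  c=0->t=0,b0=0
L=6*4+0=24  i=0*2+0=0

24,0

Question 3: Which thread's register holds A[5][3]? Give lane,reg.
r=5⇒gr=5,Rb=0  c=3⇒th=1,odd=1
L=5*4+1=21  i=0*2+1=1

21,1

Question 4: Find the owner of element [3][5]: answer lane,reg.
r=3->g=3,rb=0  c=5->t=2,b0=1
L=3*4+2=14  i=0*2+1=1

14,1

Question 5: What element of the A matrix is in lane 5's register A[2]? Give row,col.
L=5⇒gr=5>>2=1, th=5&3=1
[2]⇒row 1+8=9  col 1·2+0=2

9,2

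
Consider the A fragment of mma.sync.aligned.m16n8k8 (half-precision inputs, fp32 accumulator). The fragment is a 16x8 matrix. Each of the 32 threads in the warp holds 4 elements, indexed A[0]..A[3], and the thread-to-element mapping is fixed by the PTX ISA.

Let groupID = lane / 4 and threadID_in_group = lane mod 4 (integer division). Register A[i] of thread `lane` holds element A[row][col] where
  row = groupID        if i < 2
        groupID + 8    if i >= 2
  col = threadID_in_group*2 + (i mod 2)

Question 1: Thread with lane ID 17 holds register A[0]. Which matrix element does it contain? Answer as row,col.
4,2

lane 17->17/4=4, 17 mod 4=1
i=0  r:4+0->4  c:2·1+0->2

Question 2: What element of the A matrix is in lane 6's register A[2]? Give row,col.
6: g=1,t=2
[2] (1+8,2*2+0) = (9,4)

9,4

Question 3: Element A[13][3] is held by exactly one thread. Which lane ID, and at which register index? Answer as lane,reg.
21,3

r=13→G=5,rhi=1  c=3→T=1,p=1
L=5*4+1=21  i=1*2+1=3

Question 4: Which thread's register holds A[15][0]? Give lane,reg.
28,2

r: 15->gid=7,r8=1  c: 0->tid=0,i&1=0
L=7*4+0=28  i=1*2+0=2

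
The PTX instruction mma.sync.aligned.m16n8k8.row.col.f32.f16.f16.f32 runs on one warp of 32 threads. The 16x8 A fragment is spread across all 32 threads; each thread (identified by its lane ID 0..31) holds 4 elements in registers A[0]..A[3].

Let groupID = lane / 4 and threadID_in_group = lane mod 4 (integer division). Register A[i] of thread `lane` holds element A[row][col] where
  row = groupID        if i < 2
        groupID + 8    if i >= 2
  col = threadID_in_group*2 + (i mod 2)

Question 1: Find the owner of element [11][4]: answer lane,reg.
r:11=>grp=3,rB=1  c:4=>tig=2,lo=0
L=3*4+2=14  i=1*2+0=2

14,2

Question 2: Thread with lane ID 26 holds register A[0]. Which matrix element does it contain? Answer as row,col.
6,4

lane 26=>26/4=6, 26 mod 4=2
i=0  r:6+0=>6  c:2·2+0=>4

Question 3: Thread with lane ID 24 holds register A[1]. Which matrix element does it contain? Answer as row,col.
6,1

lane 24->24/4=6, 24 mod 4=0
i=1  r:6+0->6  c:2·0+1->1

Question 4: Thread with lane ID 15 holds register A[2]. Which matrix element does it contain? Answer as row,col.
lane 15->15/4=3, 15 mod 4=3
i=2  r:3+8->11  c:2·3+0->6

11,6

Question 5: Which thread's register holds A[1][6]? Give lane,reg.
7,0

r:1=>grp=1,rB=0  c:6=>tig=3,lo=0
L=1*4+3=7  i=0*2+0=0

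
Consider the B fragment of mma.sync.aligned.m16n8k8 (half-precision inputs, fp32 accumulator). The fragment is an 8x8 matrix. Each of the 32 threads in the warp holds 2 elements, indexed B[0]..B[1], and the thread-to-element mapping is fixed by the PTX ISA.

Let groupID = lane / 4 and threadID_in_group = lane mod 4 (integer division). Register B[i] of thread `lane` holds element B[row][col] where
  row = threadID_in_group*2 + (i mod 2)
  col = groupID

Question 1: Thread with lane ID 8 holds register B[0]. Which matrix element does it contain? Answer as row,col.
0,2

lane 8: gr=2 (8/4), th=0 (8%4)
i=0: r=0*2+0=0, c=gr=2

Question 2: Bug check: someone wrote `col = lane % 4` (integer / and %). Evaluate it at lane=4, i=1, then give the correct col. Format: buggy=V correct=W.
`lane % 4`[4,1]->0
4: gid=1,tid=0
[1] (0*2+1,1) = (1,1)
col: 0 vs 1

buggy=0 correct=1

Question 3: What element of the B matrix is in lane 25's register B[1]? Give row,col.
3,6

25: grp=6,tig=1
[1] (1*2+1,6) = (3,6)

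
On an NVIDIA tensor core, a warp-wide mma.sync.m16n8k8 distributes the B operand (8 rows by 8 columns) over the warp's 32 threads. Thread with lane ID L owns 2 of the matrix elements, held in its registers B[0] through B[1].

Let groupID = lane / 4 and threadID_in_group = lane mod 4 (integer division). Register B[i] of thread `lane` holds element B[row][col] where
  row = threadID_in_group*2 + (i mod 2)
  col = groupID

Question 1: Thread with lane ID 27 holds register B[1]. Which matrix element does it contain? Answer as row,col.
lane 27: G=6 (27/4), T=3 (27%4)
i=1: r=3*2+1=7, c=G=6

7,6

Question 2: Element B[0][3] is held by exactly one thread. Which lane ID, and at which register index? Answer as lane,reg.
c:3=>grp=3  r:0=>tig=0,lo=0
L=3*4+0=12  i=0=0

12,0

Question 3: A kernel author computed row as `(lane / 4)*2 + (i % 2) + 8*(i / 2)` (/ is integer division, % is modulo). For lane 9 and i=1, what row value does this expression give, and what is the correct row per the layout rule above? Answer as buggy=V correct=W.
buggy=5 correct=3

`(lane / 4)*2 + (i % 2) + 8*(i / 2)`[9,1]=>5
lane 9: grp=2 (9/4), tig=1 (9%4)
i=1: r=1*2+1=3, c=grp=2
row: 5 vs 3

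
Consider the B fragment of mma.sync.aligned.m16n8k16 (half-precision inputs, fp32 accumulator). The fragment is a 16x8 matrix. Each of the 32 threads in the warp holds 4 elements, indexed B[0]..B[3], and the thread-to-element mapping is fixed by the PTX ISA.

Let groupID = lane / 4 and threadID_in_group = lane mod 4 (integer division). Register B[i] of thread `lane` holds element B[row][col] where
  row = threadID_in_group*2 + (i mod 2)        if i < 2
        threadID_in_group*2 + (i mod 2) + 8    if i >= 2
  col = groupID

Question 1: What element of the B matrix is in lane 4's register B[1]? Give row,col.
4: G=1,T=0
[1] (0*2+1+0,1) = (1,1)

1,1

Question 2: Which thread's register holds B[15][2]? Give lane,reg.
11,3

c:2=>grp=2  r:15=>rB=1,tig=3,lo=1
L=2*4+3=11  i=1*2+1=3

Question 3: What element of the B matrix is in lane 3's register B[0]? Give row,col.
lane 3: g=0 (3/4), t=3 (3%4)
i=0: r=3*2+0+0=6, c=g=0

6,0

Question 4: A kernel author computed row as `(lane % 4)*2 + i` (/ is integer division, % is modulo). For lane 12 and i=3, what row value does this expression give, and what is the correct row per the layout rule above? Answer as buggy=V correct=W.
buggy=3 correct=9

`(lane % 4)*2 + i`[12,3]->3
12: gid=3,tid=0
[3] (0*2+1+8,3) = (9,3)
row: 3 vs 9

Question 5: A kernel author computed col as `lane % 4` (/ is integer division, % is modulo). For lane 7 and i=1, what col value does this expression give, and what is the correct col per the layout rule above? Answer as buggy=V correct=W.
`lane % 4`[7,1]=>3
7: grp=1,tig=3
[1] (3*2+1+0,1) = (7,1)
col: 3 vs 1

buggy=3 correct=1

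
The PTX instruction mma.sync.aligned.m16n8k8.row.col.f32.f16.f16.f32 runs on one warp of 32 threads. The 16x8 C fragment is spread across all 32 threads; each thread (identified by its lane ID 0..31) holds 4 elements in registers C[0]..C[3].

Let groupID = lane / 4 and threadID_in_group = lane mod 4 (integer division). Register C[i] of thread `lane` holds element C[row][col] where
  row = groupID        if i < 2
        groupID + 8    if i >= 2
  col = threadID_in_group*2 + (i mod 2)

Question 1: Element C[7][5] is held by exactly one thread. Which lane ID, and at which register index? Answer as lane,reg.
30,1

r=7→G=7,rhi=0  c=5→T=2,p=1
L=7*4+2=30  i=0*2+1=1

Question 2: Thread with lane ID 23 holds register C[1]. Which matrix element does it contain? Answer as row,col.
5,7

L=23->g=23>>2=5, t=23&3=3
[1]->row 5+0=5  col 3·2+1=7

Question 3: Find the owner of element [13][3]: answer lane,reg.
r=13→G=5,rhi=1  c=3→T=1,p=1
L=5*4+1=21  i=1*2+1=3

21,3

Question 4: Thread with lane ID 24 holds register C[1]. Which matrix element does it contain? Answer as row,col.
24: gid=6,tid=0
[1] (6+0,0*2+1) = (6,1)

6,1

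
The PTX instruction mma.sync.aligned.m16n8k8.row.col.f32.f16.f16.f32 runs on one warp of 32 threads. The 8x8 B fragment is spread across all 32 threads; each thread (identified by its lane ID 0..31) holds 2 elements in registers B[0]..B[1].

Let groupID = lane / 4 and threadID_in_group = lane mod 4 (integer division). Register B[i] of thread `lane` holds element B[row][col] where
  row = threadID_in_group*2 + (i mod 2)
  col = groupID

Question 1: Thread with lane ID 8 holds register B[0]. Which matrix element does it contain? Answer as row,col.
0,2

L=8->gid=8>>2=2, tid=8&3=0
[0]->row 0·2+0=0  col gid=2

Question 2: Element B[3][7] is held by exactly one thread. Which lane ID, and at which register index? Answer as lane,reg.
29,1

c=7⇒gr=7  r=3⇒th=1,odd=1
L=7*4+1=29  i=1=1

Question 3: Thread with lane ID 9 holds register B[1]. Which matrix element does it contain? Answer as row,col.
3,2

lane 9: gr=2 (9/4), th=1 (9%4)
i=1: r=1*2+1=3, c=gr=2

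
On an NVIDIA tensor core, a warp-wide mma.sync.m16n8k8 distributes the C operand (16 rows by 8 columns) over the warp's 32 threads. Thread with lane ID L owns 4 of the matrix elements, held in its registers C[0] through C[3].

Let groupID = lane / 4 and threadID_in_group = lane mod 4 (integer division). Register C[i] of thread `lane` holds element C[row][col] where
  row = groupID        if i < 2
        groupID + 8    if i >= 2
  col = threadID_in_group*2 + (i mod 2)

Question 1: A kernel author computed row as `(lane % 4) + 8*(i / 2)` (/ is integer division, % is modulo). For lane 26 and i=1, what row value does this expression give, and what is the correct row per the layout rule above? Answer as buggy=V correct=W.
buggy=2 correct=6

`(lane % 4) + 8*(i / 2)`[26,1]=>2
lane 26=>26/4=6, 26 mod 4=2
i=1  r:6+0=>6  c:2·2+1=>5
row: 2 vs 6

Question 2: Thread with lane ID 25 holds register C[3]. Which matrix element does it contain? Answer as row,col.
14,3

25: grp=6,tig=1
[3] (6+8,1*2+1) = (14,3)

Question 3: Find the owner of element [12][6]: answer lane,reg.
19,2

r=12->g=4,rb=1  c=6->t=3,b0=0
L=4*4+3=19  i=1*2+0=2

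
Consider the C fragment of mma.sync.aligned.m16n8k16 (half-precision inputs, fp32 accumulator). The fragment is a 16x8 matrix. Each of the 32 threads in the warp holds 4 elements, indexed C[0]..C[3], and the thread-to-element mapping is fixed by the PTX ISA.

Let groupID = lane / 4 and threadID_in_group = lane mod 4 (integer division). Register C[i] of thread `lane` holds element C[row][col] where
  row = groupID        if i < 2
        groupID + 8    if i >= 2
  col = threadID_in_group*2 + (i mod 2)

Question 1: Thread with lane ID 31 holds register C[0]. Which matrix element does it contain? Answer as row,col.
7,6

lane 31->31/4=7, 31 mod 4=3
i=0  r:7+0->7  c:2·3+0->6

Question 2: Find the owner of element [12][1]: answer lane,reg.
r=12->g=4,rb=1  c=1->t=0,b0=1
L=4*4+0=16  i=1*2+1=3

16,3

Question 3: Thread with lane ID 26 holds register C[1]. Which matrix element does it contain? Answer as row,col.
lane 26: g=6 (26/4), t=2 (26%4)
i=1: r=6+0=6, c=2*2+1=5

6,5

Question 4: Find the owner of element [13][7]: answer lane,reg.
23,3

r=13⇒gr=5,Rb=1  c=7⇒th=3,odd=1
L=5*4+3=23  i=1*2+1=3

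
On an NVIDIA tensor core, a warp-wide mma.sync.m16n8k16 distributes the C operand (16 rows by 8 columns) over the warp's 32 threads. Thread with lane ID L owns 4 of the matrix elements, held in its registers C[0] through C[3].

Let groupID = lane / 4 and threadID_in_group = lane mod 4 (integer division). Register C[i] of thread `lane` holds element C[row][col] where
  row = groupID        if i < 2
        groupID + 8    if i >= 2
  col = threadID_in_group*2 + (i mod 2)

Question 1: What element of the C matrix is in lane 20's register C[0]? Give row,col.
L=20->g=20>>2=5, t=20&3=0
[0]->row 5+0=5  col 0·2+0=0

5,0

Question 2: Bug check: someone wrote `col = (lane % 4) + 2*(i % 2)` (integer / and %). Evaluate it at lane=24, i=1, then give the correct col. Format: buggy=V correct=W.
buggy=2 correct=1

`(lane % 4) + 2*(i % 2)`[24,1]→2
24: G=6,T=0
[1] (6+0,0*2+1) = (6,1)
col: 2 vs 1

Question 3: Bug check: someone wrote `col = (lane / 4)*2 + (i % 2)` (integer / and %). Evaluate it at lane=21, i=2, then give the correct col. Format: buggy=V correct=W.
buggy=10 correct=2

`(lane / 4)*2 + (i % 2)`[21,2]=>10
lane 21: grp=5 (21/4), tig=1 (21%4)
i=2: r=5+8=13, c=1*2+0=2
col: 10 vs 2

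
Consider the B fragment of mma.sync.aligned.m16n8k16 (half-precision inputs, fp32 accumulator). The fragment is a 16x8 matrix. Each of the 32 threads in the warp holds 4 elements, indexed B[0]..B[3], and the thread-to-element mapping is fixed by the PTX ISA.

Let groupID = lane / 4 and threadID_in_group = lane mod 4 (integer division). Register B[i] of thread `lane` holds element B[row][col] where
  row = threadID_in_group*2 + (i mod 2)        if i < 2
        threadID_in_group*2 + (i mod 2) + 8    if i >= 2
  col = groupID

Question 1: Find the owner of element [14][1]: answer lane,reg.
c=1->g=1  r=14->rb=1,t=3,b0=0
L=1*4+3=7  i=1*2+0=2

7,2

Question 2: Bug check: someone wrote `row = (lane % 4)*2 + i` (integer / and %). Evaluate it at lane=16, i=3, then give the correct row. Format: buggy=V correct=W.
buggy=3 correct=9

`(lane % 4)*2 + i`[16,3]⇒3
lane 16⇒16/4=4, 16 mod 4=0
i=3  r:2·0+1+8⇒9  c:4
row: 3 vs 9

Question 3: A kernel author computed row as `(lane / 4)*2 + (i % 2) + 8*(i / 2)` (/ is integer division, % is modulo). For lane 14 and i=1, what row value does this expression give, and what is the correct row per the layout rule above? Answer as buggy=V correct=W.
`(lane / 4)*2 + (i % 2) + 8*(i / 2)`[14,1]->7
lane 14: g=3 (14/4), t=2 (14%4)
i=1: r=2*2+1+0=5, c=g=3
row: 7 vs 5

buggy=7 correct=5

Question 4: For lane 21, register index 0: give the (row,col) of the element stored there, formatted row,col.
2,5

lane 21⇒21/4=5, 21 mod 4=1
i=0  r:2·1+0+0⇒2  c:5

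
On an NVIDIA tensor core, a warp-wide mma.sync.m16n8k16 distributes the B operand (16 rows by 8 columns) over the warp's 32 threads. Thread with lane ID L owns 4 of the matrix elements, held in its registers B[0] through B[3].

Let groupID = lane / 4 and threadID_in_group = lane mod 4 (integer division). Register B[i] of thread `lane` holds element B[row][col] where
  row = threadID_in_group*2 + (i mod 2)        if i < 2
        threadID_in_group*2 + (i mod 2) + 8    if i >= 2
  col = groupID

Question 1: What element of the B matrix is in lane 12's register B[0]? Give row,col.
lane 12: g=3 (12/4), t=0 (12%4)
i=0: r=0*2+0+0=0, c=g=3

0,3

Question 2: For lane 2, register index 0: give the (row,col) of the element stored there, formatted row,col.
L=2→G=2>>2=0, T=2&3=2
[0]→row 2·2+0+0=4  col G=0

4,0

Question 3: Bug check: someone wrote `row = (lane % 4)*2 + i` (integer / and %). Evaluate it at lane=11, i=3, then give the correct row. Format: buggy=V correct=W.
`(lane % 4)*2 + i`[11,3]->9
11: gid=2,tid=3
[3] (3*2+1+8,2) = (15,2)
row: 9 vs 15

buggy=9 correct=15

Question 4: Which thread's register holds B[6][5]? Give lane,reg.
c=5⇒gr=5  r=6⇒Rb=0,th=3,odd=0
L=5*4+3=23  i=0*2+0=0

23,0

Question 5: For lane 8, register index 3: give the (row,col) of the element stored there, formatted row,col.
9,2

L=8→G=8>>2=2, T=8&3=0
[3]→row 0·2+1+8=9  col G=2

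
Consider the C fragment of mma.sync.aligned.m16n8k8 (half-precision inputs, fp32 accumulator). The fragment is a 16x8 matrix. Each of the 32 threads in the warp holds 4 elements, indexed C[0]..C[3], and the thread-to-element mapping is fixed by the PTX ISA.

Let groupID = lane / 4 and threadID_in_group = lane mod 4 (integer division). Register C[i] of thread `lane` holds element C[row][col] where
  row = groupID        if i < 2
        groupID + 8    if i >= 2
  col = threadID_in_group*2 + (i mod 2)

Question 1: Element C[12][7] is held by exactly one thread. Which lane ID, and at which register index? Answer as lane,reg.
r=12→G=4,rhi=1  c=7→T=3,p=1
L=4*4+3=19  i=1*2+1=3

19,3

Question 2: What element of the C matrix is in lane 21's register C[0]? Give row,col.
5,2

21: gid=5,tid=1
[0] (5+0,1*2+0) = (5,2)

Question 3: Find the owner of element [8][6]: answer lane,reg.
3,2

r=8→G=0,rhi=1  c=6→T=3,p=0
L=0*4+3=3  i=1*2+0=2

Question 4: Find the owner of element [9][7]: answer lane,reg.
7,3

r=9→G=1,rhi=1  c=7→T=3,p=1
L=1*4+3=7  i=1*2+1=3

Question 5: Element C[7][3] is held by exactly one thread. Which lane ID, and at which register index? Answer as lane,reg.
29,1

r:7=>grp=7,rB=0  c:3=>tig=1,lo=1
L=7*4+1=29  i=0*2+1=1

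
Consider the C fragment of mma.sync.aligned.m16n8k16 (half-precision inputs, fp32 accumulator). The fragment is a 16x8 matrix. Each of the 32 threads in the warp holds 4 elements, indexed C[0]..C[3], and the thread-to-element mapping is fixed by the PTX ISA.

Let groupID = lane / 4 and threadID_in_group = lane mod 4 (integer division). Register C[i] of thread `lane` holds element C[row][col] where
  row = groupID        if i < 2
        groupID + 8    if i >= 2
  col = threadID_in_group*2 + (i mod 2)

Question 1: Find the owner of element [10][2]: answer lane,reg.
r: 10->gid=2,r8=1  c: 2->tid=1,i&1=0
L=2*4+1=9  i=1*2+0=2

9,2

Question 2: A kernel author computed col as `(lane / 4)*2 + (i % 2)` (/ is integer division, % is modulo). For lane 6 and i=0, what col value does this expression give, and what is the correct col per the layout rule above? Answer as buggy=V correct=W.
buggy=2 correct=4

`(lane / 4)*2 + (i % 2)`[6,0]->2
6: gid=1,tid=2
[0] (1+0,2*2+0) = (1,4)
col: 2 vs 4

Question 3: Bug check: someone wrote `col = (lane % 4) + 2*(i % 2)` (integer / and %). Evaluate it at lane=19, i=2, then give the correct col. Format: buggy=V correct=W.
buggy=3 correct=6

`(lane % 4) + 2*(i % 2)`[19,2]->3
L=19->gid=19>>2=4, tid=19&3=3
[2]->row 4+8=12  col 3·2+0=6
col: 3 vs 6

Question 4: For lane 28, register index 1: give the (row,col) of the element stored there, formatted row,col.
7,1

lane 28->28/4=7, 28 mod 4=0
i=1  r:7+0->7  c:2·0+1->1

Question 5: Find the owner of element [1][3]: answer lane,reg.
r=1→G=1,rhi=0  c=3→T=1,p=1
L=1*4+1=5  i=0*2+1=1

5,1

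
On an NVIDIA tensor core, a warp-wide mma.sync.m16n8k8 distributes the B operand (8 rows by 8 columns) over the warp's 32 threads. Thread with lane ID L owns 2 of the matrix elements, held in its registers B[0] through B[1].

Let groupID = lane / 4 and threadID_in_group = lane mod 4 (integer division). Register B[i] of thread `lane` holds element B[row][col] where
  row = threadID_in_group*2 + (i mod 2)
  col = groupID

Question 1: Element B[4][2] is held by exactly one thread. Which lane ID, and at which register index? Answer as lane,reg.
10,0

c=2→G=2  r=4→T=2,p=0
L=2*4+2=10  i=0=0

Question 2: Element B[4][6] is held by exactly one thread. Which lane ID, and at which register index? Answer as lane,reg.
c:6=>grp=6  r:4=>tig=2,lo=0
L=6*4+2=26  i=0=0

26,0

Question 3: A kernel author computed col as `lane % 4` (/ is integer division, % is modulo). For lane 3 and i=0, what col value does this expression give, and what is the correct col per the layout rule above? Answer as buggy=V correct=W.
buggy=3 correct=0

`lane % 4`[3,0]->3
L=3->gid=3>>2=0, tid=3&3=3
[0]->row 3·2+0=6  col gid=0
col: 3 vs 0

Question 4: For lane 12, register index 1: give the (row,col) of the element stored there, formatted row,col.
L=12->gid=12>>2=3, tid=12&3=0
[1]->row 0·2+1=1  col gid=3

1,3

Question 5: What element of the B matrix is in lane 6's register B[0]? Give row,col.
lane 6->6/4=1, 6 mod 4=2
i=0  r:2·2+0->4  c:1

4,1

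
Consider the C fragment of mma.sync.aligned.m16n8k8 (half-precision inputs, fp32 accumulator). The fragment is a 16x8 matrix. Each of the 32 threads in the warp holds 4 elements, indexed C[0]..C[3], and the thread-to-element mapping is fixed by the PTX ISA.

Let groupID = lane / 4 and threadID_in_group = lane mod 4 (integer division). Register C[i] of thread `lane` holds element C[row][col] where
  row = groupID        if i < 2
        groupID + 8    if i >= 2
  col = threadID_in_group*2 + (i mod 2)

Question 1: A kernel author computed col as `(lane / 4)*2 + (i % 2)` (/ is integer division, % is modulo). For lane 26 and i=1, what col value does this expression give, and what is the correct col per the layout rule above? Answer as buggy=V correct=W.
`(lane / 4)*2 + (i % 2)`[26,1]->13
lane 26->26/4=6, 26 mod 4=2
i=1  r:6+0->6  c:2·2+1->5
col: 13 vs 5

buggy=13 correct=5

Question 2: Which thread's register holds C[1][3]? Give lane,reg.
5,1

r=1→G=1,rhi=0  c=3→T=1,p=1
L=1*4+1=5  i=0*2+1=1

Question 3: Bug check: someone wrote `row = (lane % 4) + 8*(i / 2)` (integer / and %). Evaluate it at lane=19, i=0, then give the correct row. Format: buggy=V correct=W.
`(lane % 4) + 8*(i / 2)`[19,0]⇒3
lane 19: gr=4 (19/4), th=3 (19%4)
i=0: r=4+0=4, c=3*2+0=6
row: 3 vs 4

buggy=3 correct=4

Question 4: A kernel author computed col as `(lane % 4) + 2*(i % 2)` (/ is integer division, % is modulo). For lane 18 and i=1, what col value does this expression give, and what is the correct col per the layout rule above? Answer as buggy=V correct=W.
`(lane % 4) + 2*(i % 2)`[18,1]->4
lane 18->18/4=4, 18 mod 4=2
i=1  r:4+0->4  c:2·2+1->5
col: 4 vs 5

buggy=4 correct=5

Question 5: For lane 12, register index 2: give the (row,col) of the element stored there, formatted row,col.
lane 12=>12/4=3, 12 mod 4=0
i=2  r:3+8=>11  c:2·0+0=>0

11,0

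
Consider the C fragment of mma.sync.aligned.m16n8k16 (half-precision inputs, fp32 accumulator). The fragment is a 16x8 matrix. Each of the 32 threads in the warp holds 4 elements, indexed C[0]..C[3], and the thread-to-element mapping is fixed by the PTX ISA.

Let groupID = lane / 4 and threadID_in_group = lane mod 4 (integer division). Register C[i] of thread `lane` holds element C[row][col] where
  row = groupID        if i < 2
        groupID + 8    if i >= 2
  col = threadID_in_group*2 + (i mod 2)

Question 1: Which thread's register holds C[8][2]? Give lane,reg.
1,2

r=8⇒gr=0,Rb=1  c=2⇒th=1,odd=0
L=0*4+1=1  i=1*2+0=2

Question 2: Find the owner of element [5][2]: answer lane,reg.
r=5→G=5,rhi=0  c=2→T=1,p=0
L=5*4+1=21  i=0*2+0=0

21,0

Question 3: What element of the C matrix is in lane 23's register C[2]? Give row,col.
13,6

L=23→G=23>>2=5, T=23&3=3
[2]→row 5+8=13  col 3·2+0=6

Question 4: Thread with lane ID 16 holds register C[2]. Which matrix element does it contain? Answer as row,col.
lane 16: G=4 (16/4), T=0 (16%4)
i=2: r=4+8=12, c=0*2+0=0

12,0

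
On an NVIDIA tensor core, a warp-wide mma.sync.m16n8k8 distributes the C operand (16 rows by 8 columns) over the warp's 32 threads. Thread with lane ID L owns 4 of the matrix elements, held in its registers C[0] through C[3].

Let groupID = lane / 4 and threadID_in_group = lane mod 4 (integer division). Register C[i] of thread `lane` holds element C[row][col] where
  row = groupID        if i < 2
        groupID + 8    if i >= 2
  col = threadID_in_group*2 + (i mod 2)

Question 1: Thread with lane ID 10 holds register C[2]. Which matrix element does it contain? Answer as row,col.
lane 10: G=2 (10/4), T=2 (10%4)
i=2: r=2+8=10, c=2*2+0=4

10,4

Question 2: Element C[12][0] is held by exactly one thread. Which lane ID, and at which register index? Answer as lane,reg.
r: 12->gid=4,r8=1  c: 0->tid=0,i&1=0
L=4*4+0=16  i=1*2+0=2

16,2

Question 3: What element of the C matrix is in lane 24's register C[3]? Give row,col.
14,1

L=24⇒gr=24>>2=6, th=24&3=0
[3]⇒row 6+8=14  col 0·2+1=1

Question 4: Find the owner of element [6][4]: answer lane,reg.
r=6→G=6,rhi=0  c=4→T=2,p=0
L=6*4+2=26  i=0*2+0=0

26,0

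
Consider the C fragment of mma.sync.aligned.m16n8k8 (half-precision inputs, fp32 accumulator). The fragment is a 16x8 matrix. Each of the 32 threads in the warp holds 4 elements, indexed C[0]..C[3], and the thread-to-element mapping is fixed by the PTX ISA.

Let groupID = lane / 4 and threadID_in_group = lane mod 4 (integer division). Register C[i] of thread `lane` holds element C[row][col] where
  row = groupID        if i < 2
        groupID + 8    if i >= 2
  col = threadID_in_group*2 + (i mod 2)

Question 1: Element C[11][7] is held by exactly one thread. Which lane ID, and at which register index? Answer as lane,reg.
r: 11->gid=3,r8=1  c: 7->tid=3,i&1=1
L=3*4+3=15  i=1*2+1=3

15,3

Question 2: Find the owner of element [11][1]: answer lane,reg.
12,3

r: 11->gid=3,r8=1  c: 1->tid=0,i&1=1
L=3*4+0=12  i=1*2+1=3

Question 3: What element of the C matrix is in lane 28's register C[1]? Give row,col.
28: G=7,T=0
[1] (7+0,0*2+1) = (7,1)

7,1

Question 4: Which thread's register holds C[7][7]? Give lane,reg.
r=7->g=7,rb=0  c=7->t=3,b0=1
L=7*4+3=31  i=0*2+1=1

31,1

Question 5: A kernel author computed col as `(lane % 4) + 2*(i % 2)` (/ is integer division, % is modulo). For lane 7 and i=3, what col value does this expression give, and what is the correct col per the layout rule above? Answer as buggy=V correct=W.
buggy=5 correct=7

`(lane % 4) + 2*(i % 2)`[7,3]→5
L=7→G=7>>2=1, T=7&3=3
[3]→row 1+8=9  col 3·2+1=7
col: 5 vs 7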